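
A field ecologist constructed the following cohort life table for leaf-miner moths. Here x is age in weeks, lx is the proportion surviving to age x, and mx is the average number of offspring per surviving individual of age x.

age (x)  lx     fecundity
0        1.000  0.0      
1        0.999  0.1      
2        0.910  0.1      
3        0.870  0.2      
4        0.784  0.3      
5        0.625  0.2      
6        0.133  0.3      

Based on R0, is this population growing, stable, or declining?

declining

R0 = Σ lx·mx = 0 + 0.0999 + 0.091 + 0.174 + 0.2352 + 0.125 + 0.0399 = 0.765
R0 < 1, so the population is declining.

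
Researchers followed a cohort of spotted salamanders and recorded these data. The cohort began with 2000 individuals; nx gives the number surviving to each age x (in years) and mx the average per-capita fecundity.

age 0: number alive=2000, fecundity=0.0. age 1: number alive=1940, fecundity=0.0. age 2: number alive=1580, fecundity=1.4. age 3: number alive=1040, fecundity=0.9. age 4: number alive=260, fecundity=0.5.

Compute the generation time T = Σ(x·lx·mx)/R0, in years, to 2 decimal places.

lx = nx/n0 = nx/2000: 1, 0.97, 0.79, 0.52, 0.13
lx·mx: 0, 0, 1.106, 0.468, 0.065 → R0 = 1.639
x·lx·mx: 0, 0, 2.212, 1.404, 0.26 → Σ = 3.876
T = 3.876 / 1.639 = 2.364857… → 2.36

2.36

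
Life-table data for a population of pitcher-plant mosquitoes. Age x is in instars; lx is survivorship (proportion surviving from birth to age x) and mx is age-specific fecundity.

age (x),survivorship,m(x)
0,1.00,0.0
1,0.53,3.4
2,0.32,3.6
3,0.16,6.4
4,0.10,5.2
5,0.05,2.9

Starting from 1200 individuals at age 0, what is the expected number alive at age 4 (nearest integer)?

120

Expected survivors = N0 · l_4 = 1200 × 0.10 = 120 → 120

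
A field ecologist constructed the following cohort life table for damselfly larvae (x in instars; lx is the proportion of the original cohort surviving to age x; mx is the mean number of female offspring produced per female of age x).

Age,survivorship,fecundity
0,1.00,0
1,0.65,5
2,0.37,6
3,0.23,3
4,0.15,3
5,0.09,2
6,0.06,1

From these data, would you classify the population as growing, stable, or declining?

R0 = Σ lx·mx = 0 + 3.25 + 2.22 + 0.69 + 0.45 + 0.18 + 0.06 = 6.85
R0 > 1, so the population is growing.

growing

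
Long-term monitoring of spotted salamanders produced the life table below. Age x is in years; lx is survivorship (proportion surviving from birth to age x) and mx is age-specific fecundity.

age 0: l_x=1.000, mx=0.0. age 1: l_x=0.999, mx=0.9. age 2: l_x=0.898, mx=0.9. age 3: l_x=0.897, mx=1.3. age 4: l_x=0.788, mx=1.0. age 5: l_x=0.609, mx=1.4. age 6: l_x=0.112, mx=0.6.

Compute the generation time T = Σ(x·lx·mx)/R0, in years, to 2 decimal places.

3.02

lx·mx: 0, 0.8991, 0.8082, 1.1661, 0.788, 0.8526, 0.0672 → R0 = 4.5812
x·lx·mx: 0, 0.8991, 1.6164, 3.4983, 3.152, 4.263, 0.4032 → Σ = 13.832
T = 13.832 / 4.5812 = 3.019296… → 3.02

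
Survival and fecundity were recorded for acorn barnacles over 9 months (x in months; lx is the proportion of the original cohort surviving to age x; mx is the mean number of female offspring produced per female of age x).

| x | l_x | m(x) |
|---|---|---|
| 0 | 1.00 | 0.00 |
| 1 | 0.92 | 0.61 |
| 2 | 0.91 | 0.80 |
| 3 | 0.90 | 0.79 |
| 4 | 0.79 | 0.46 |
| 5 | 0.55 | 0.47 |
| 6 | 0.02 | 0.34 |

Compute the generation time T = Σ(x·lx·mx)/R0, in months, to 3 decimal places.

2.639

lx·mx: 0, 0.5612, 0.728, 0.711, 0.3634, 0.2585, 0.0068 → R0 = 2.6289
x·lx·mx: 0, 0.5612, 1.456, 2.133, 1.4536, 1.2925, 0.0408 → Σ = 6.9371
T = 6.9371 / 2.6289 = 2.638784… → 2.639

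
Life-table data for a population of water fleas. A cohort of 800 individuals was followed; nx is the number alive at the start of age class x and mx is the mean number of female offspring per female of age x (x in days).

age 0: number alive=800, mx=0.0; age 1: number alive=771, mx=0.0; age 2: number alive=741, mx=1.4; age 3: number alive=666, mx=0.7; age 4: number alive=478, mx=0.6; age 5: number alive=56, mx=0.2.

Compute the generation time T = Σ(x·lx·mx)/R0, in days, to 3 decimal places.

2.596

lx = nx/n0 = nx/800: 1, 0.96375, 0.92625, 0.8325, 0.5975, 0.07
lx·mx: 0, 0, 1.29675, 0.58275, 0.3585, 0.014 → R0 = 2.252
x·lx·mx: 0, 0, 2.5935, 1.74825, 1.434, 0.07 → Σ = 5.84575
T = 5.84575 / 2.252 = 2.595804… → 2.596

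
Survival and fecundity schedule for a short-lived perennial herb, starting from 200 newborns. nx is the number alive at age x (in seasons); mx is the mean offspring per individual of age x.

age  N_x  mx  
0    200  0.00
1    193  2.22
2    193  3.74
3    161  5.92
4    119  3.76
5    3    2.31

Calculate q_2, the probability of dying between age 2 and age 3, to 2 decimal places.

lx = nx/n0 = nx/200: 1, 0.965, 0.965, 0.805, 0.595, 0.015
q_2 = (l_2 − l_3) / l_2 = (0.965 − 0.805) / 0.965
     = 0.16 / 0.965 = 0.165803… → 0.17

0.17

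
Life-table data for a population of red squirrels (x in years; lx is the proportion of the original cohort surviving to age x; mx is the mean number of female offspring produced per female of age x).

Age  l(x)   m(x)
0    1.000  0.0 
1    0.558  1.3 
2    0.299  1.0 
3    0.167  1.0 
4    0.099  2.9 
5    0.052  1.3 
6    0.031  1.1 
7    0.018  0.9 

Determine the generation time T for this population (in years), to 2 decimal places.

2.27

lx·mx: 0, 0.7254, 0.299, 0.167, 0.2871, 0.0676, 0.0341, 0.0162 → R0 = 1.5964
x·lx·mx: 0, 0.7254, 0.598, 0.501, 1.1484, 0.338, 0.2046, 0.1134 → Σ = 3.6288
T = 3.6288 / 1.5964 = 2.273115… → 2.27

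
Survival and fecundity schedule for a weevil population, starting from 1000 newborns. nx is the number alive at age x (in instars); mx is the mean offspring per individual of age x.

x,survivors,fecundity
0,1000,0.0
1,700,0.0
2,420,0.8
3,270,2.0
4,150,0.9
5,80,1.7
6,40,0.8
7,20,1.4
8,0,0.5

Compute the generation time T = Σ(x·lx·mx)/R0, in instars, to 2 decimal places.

lx = nx/n0 = nx/1000: 1, 0.7, 0.42, 0.27, 0.15, 0.08, 0.04, 0.02, 0
lx·mx: 0, 0, 0.336, 0.54, 0.135, 0.136, 0.032, 0.028, 0 → R0 = 1.207
x·lx·mx: 0, 0, 0.672, 1.62, 0.54, 0.68, 0.192, 0.196, 0 → Σ = 3.9
T = 3.9 / 1.207 = 3.231152… → 3.23

3.23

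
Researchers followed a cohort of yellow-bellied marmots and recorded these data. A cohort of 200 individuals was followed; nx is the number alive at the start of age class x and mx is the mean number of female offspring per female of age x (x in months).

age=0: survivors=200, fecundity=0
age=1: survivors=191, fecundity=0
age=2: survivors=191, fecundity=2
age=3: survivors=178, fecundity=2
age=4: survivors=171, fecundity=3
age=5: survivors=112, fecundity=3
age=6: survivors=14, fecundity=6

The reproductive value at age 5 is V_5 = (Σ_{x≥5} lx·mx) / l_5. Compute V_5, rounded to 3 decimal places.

3.750

lx = nx/n0 = nx/200: 1, 0.955, 0.955, 0.89, 0.855, 0.56, 0.07
lx·mx for x ≥ 5: 1.68, 0.42 → sum = 2.1
V_5 = 2.1 / l_5 = 2.1 / 0.56 = 3.75 → 3.750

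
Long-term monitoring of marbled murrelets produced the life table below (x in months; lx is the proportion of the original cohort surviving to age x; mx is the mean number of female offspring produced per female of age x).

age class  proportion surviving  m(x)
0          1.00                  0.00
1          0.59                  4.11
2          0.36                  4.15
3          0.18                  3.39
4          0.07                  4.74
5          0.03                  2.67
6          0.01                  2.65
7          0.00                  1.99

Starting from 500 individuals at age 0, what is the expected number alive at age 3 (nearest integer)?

90

Expected survivors = N0 · l_3 = 500 × 0.18 = 90 → 90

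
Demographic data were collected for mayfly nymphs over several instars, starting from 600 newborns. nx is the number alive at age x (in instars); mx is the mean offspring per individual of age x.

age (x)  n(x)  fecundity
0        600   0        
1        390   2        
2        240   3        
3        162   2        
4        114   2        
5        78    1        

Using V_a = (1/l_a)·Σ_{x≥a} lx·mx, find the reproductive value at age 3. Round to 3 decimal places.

lx = nx/n0 = nx/600: 1, 0.65, 0.4, 0.27, 0.19, 0.13
lx·mx for x ≥ 3: 0.54, 0.38, 0.13 → sum = 1.05
V_3 = 1.05 / l_3 = 1.05 / 0.27 = 3.888889… → 3.889

3.889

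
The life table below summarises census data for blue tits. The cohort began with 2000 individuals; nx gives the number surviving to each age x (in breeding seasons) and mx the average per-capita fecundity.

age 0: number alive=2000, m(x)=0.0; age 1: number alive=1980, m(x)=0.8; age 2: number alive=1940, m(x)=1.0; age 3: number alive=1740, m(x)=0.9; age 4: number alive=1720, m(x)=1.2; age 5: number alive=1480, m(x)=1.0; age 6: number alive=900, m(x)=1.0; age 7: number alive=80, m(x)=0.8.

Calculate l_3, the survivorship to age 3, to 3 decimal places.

l_3 = n_3/n_0 = 1740/2000 = 0.87 → 0.870

0.870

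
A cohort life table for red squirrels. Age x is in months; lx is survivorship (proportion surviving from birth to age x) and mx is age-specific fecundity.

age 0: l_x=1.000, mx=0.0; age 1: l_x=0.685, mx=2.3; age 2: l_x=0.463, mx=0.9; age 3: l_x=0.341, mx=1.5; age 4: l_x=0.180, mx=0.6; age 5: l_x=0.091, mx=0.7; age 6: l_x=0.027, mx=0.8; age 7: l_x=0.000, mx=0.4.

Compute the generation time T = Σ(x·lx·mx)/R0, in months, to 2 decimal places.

1.79

lx·mx: 0, 1.5755, 0.4167, 0.5115, 0.108, 0.0637, 0.0216, 0 → R0 = 2.697
x·lx·mx: 0, 1.5755, 0.8334, 1.5345, 0.432, 0.3185, 0.1296, 0 → Σ = 4.8235
T = 4.8235 / 2.697 = 1.788469… → 1.79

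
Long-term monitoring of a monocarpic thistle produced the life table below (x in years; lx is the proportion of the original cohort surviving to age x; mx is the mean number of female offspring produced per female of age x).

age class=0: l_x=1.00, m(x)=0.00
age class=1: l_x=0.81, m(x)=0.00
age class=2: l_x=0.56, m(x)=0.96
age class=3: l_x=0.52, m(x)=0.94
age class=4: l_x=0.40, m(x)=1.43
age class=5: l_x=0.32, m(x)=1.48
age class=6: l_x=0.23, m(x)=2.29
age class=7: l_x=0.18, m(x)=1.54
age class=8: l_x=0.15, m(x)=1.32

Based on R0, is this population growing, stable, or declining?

R0 = Σ lx·mx = 0 + 0 + 0.5376 + 0.4888 + 0.572 + 0.4736 + 0.5267 + 0.2772 + 0.198 = 3.0739
R0 > 1, so the population is growing.

growing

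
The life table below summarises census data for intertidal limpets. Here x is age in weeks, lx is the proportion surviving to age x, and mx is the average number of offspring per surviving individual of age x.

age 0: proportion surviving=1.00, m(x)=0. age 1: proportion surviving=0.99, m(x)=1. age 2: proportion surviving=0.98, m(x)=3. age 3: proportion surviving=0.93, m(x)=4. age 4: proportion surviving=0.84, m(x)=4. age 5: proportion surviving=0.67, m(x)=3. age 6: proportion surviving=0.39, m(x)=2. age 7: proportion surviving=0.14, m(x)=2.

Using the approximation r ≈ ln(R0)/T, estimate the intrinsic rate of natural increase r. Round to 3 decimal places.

0.773

R0 = Σ lx·mx = 0 + 0.99 + 2.94 + 3.72 + 3.36 + 2.01 + 0.78 + 0.28 = 14.08
Σ x·lx·mx = 48.16; T = 48.16/14.08 = 3.42045…
r ≈ ln(R0)/T = ln(14.08)/3.42045… = 0.77322… → 0.773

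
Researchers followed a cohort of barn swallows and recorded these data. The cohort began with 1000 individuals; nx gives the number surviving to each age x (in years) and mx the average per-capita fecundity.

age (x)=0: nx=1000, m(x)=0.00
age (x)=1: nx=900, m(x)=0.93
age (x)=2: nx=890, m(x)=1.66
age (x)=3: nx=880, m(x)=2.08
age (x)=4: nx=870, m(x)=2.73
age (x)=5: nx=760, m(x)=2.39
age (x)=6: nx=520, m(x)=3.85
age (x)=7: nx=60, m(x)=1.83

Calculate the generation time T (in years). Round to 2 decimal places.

lx = nx/n0 = nx/1000: 1, 0.9, 0.89, 0.88, 0.87, 0.76, 0.52, 0.06
lx·mx: 0, 0.837, 1.4774, 1.8304, 2.3751, 1.8164, 2.002, 0.1098 → R0 = 10.4481
x·lx·mx: 0, 0.837, 2.9548, 5.4912, 9.5004, 9.082, 12.012, 0.7686 → Σ = 40.646
T = 40.646 / 10.4481 = 3.890277… → 3.89

3.89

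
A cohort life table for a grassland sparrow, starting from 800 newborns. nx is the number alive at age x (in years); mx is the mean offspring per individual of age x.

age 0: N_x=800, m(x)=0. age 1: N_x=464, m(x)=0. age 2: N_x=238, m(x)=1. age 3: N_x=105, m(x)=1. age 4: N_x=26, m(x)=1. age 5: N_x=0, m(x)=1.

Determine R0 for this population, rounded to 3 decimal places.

0.461

lx = nx/n0 = nx/800: 1, 0.58, 0.2975, 0.13125, 0.0325, 0
lx·mx by age: 0, 0, 0.2975, 0.13125, 0.0325, 0
R0 = Σ lx·mx = 0.46125 → 0.461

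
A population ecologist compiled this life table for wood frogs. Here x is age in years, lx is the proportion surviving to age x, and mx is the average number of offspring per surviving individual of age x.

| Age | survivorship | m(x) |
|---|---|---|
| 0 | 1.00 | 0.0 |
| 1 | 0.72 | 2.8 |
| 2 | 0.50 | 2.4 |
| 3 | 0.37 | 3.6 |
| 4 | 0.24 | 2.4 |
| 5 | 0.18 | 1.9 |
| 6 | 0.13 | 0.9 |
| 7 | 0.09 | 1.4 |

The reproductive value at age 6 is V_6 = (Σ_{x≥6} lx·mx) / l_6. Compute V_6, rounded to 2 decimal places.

lx·mx for x ≥ 6: 0.117, 0.126 → sum = 0.243
V_6 = 0.243 / l_6 = 0.243 / 0.13 = 1.869231… → 1.87

1.87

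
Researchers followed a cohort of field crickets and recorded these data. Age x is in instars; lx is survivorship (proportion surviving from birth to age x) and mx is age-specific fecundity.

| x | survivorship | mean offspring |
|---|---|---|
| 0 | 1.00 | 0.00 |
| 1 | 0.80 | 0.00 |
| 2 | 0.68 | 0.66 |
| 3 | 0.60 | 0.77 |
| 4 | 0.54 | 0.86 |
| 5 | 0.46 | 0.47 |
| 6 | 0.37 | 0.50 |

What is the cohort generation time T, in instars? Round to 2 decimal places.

3.56

lx·mx: 0, 0, 0.4488, 0.462, 0.4644, 0.2162, 0.185 → R0 = 1.7764
x·lx·mx: 0, 0, 0.8976, 1.386, 1.8576, 1.081, 1.11 → Σ = 6.3322
T = 6.3322 / 1.7764 = 3.564625… → 3.56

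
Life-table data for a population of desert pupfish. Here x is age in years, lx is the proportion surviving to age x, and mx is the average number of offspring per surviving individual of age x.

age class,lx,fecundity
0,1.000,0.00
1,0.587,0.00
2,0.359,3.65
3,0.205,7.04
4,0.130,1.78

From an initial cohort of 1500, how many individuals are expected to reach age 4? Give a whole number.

195

Expected survivors = N0 · l_4 = 1500 × 0.130 = 195 → 195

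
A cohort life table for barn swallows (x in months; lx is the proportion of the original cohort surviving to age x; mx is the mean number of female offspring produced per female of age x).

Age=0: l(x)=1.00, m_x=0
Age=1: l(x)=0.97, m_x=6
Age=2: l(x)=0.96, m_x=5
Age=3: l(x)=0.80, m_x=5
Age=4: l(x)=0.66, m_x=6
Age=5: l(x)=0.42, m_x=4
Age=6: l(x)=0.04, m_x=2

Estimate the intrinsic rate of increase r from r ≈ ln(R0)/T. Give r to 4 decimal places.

R0 = Σ lx·mx = 0 + 5.82 + 4.8 + 4 + 3.96 + 1.68 + 0.08 = 20.34
Σ x·lx·mx = 52.14; T = 52.14/20.34 = 2.56342…
r ≈ ln(R0)/T = ln(20.34)/2.56342… = 1.175222… → 1.1752

1.1752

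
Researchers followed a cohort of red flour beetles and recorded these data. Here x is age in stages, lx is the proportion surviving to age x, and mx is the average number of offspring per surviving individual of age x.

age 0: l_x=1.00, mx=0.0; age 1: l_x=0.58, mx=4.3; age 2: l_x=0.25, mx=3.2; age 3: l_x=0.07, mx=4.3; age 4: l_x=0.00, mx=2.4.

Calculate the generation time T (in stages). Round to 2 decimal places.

1.39

lx·mx: 0, 2.494, 0.8, 0.301, 0 → R0 = 3.595
x·lx·mx: 0, 2.494, 1.6, 0.903, 0 → Σ = 4.997
T = 4.997 / 3.595 = 1.389986… → 1.39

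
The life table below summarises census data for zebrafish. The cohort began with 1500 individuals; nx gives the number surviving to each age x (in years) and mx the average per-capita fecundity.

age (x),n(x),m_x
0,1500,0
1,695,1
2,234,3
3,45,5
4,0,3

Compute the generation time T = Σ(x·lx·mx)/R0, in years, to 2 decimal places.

lx = nx/n0 = nx/1500: 1, 0.46333…, 0.156, 0.03, 0
lx·mx: 0, 0.463333…, 0.468, 0.15, 0 → R0 = 1.081333…
x·lx·mx: 0, 0.463333…, 0.936, 0.45, 0 → Σ = 1.849333…
T = 1.849333… / 1.081333… = 1.710234… → 1.71

1.71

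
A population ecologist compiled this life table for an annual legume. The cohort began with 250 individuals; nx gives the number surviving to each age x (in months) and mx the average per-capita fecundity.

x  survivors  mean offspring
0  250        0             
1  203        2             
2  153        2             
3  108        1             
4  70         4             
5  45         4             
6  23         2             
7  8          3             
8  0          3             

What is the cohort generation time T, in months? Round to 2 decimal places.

lx = nx/n0 = nx/250: 1, 0.812, 0.612, 0.432, 0.28, 0.18, 0.092, 0.032, 0
lx·mx: 0, 1.624, 1.224, 0.432, 1.12, 0.72, 0.184, 0.096, 0 → R0 = 5.4
x·lx·mx: 0, 1.624, 2.448, 1.296, 4.48, 3.6, 1.104, 0.672, 0 → Σ = 15.224
T = 15.224 / 5.4 = 2.819259… → 2.82

2.82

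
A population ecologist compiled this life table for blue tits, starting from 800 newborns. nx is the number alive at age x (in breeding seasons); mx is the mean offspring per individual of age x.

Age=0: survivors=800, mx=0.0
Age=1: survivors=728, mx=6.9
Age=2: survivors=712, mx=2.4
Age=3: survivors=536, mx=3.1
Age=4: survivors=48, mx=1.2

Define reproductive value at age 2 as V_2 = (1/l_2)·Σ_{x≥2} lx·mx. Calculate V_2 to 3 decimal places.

4.815

lx = nx/n0 = nx/800: 1, 0.91, 0.89, 0.67, 0.06
lx·mx for x ≥ 2: 2.136, 2.077, 0.072 → sum = 4.285
V_2 = 4.285 / l_2 = 4.285 / 0.89 = 4.814607… → 4.815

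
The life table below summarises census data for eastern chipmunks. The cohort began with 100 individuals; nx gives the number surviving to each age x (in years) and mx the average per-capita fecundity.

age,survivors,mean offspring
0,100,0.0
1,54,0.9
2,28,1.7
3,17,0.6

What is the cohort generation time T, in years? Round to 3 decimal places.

lx = nx/n0 = nx/100: 1, 0.54, 0.28, 0.17
lx·mx: 0, 0.486, 0.476, 0.102 → R0 = 1.064
x·lx·mx: 0, 0.486, 0.952, 0.306 → Σ = 1.744
T = 1.744 / 1.064 = 1.639098… → 1.639

1.639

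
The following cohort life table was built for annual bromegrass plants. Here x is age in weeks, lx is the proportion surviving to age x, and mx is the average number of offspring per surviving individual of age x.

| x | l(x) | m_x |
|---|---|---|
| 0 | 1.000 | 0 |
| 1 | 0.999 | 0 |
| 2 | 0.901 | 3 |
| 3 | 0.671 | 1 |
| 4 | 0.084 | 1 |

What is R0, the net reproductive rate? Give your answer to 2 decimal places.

3.46

lx·mx by age: 0, 0, 2.703, 0.671, 0.084
R0 = Σ lx·mx = 3.458 → 3.46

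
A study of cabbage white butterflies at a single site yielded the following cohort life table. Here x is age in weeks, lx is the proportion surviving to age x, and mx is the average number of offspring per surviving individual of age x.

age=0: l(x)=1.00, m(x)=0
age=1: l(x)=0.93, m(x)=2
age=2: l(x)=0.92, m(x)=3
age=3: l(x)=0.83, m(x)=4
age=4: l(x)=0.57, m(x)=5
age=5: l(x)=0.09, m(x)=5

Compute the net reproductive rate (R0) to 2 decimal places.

lx·mx by age: 0, 1.86, 2.76, 3.32, 2.85, 0.45
R0 = Σ lx·mx = 11.24 → 11.24

11.24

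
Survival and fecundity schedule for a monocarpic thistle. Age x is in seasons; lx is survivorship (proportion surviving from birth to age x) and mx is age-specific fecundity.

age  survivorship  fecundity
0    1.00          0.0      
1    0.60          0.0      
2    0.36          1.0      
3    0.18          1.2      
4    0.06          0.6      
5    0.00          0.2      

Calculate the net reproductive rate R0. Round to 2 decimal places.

lx·mx by age: 0, 0, 0.36, 0.216, 0.036, 0
R0 = Σ lx·mx = 0.612 → 0.61

0.61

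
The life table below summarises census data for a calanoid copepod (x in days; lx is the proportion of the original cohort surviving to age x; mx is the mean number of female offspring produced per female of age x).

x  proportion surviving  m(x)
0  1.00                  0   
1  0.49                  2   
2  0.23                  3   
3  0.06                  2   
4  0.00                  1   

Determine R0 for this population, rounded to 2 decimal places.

lx·mx by age: 0, 0.98, 0.69, 0.12, 0
R0 = Σ lx·mx = 1.79 → 1.79

1.79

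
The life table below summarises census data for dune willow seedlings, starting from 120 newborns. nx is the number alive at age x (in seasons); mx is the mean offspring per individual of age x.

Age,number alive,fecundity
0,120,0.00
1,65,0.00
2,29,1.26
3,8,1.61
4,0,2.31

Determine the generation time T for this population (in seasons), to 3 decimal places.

lx = nx/n0 = nx/120: 1, 0.54167…, 0.24167…, 0.06667…, 0
lx·mx: 0, 0, 0.3045…, 0.107333…, 0 → R0 = 0.411833…
x·lx·mx: 0, 0, 0.609…, 0.322…, 0 → Σ = 0.931…
T = 0.931… / 0.411833… = 2.260623… → 2.261

2.261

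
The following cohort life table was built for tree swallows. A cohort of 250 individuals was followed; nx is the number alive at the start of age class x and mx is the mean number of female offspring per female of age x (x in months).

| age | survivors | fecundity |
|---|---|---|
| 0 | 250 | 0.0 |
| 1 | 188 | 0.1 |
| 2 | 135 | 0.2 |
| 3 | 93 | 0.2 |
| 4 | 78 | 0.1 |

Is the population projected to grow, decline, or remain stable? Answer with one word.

declining

lx = nx/n0 = nx/250: 1, 0.752, 0.54, 0.372, 0.312
R0 = Σ lx·mx = 0 + 0.0752 + 0.108 + 0.0744 + 0.0312 = 0.2888
R0 < 1, so the population is declining.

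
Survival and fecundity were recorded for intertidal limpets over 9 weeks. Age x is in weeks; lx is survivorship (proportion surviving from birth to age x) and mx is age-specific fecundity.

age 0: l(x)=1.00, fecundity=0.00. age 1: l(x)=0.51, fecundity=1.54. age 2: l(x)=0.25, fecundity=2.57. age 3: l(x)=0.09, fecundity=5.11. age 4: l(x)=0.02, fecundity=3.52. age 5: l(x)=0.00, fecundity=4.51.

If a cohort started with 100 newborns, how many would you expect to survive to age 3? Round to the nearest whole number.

Expected survivors = N0 · l_3 = 100 × 0.09 = 9 → 9

9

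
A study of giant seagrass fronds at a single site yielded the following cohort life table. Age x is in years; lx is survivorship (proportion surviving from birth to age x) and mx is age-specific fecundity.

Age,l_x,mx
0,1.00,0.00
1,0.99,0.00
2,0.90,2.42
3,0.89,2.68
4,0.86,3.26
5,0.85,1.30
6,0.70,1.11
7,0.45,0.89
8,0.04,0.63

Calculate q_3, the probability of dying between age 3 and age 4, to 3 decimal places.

0.034

q_3 = (l_3 − l_4) / l_3 = (0.89 − 0.86) / 0.89
     = 0.03 / 0.89 = 0.033708… → 0.034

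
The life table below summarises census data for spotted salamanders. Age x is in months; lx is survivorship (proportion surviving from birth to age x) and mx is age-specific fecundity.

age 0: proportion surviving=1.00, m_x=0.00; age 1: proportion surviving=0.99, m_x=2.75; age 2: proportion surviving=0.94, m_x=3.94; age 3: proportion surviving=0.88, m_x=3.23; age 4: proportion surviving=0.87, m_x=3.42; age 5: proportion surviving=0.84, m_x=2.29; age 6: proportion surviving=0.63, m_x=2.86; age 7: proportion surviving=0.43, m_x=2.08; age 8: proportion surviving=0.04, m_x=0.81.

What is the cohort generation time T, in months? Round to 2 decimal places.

lx·mx: 0, 2.7225, 3.7036, 2.8424, 2.9754, 1.9236, 1.8018, 0.8944, 0.0324 → R0 = 16.8961
x·lx·mx: 0, 2.7225, 7.4072, 8.5272, 11.9016, 9.618, 10.8108, 6.2608, 0.2592 → Σ = 57.5073
T = 57.5073 / 16.8961 = 3.403584… → 3.40

3.40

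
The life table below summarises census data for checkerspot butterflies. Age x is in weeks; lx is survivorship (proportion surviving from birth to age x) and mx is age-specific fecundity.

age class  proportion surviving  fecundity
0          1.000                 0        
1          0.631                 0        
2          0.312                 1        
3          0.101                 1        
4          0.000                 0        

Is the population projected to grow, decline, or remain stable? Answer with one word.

declining

R0 = Σ lx·mx = 0 + 0 + 0.312 + 0.101 + 0 = 0.413
R0 < 1, so the population is declining.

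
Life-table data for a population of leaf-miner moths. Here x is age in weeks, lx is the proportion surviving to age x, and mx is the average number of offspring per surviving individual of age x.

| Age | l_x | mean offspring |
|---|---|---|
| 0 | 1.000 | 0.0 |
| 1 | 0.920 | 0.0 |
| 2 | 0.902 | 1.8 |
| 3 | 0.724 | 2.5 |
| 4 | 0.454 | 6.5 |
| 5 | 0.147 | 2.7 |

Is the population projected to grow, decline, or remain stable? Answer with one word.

growing

R0 = Σ lx·mx = 0 + 0 + 1.6236 + 1.81 + 2.951 + 0.3969 = 6.7815
R0 > 1, so the population is growing.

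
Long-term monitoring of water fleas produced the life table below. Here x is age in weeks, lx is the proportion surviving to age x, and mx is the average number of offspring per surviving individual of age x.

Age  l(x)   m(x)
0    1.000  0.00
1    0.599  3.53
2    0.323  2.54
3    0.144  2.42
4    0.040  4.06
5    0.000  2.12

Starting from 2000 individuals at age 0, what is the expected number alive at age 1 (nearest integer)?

Expected survivors = N0 · l_1 = 2000 × 0.599 = 1198 → 1198

1198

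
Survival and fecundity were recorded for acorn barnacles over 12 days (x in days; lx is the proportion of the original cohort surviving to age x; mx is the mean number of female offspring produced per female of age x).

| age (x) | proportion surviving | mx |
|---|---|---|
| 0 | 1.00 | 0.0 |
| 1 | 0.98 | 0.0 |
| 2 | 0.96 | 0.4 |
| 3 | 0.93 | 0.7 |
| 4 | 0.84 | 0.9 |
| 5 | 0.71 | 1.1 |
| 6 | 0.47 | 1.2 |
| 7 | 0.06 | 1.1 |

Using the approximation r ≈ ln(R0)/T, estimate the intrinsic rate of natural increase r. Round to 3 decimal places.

0.276

R0 = Σ lx·mx = 0 + 0 + 0.384 + 0.651 + 0.756 + 0.781 + 0.564 + 0.066 = 3.202
Σ x·lx·mx = 13.496; T = 13.496/3.202 = 4.21487…
r ≈ ln(R0)/T = ln(3.202)/4.21487… = 0.27611… → 0.276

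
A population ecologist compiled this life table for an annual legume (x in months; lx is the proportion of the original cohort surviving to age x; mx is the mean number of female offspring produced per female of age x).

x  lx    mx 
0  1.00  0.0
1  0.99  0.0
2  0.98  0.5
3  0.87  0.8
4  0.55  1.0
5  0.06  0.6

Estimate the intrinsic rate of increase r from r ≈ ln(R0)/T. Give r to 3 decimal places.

0.186

R0 = Σ lx·mx = 0 + 0 + 0.49 + 0.696 + 0.55 + 0.036 = 1.772
Σ x·lx·mx = 5.448; T = 5.448/1.772 = 3.07449…
r ≈ ln(R0)/T = ln(1.772)/3.07449… = 0.18608… → 0.186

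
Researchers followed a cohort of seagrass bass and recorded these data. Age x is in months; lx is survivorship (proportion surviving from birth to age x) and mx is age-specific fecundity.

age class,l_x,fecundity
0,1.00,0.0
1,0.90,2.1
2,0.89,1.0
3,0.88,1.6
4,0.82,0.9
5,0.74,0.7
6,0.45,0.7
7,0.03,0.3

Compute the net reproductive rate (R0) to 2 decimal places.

5.77

lx·mx by age: 0, 1.89, 0.89, 1.408, 0.738, 0.518, 0.315, 0.009
R0 = Σ lx·mx = 5.768 → 5.77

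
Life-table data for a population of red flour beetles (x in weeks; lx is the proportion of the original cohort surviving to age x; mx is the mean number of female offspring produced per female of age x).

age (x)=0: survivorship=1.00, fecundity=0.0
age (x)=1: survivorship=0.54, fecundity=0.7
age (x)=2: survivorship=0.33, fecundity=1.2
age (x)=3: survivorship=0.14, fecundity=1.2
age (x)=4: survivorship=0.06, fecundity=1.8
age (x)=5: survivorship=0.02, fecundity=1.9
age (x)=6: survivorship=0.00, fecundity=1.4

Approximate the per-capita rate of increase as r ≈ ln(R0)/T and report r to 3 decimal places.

0.040

R0 = Σ lx·mx = 0 + 0.378 + 0.396 + 0.168 + 0.108 + 0.038 + 0 = 1.088
Σ x·lx·mx = 2.296; T = 2.296/1.088 = 2.11029…
r ≈ ln(R0)/T = ln(1.088)/2.11029… = 0.03997… → 0.040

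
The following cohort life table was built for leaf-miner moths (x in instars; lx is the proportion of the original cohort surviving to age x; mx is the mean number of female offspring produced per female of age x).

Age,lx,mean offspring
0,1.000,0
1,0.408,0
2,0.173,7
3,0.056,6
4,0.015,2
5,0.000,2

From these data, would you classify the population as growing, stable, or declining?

R0 = Σ lx·mx = 0 + 0 + 1.211 + 0.336 + 0.03 + 0 = 1.577
R0 > 1, so the population is growing.

growing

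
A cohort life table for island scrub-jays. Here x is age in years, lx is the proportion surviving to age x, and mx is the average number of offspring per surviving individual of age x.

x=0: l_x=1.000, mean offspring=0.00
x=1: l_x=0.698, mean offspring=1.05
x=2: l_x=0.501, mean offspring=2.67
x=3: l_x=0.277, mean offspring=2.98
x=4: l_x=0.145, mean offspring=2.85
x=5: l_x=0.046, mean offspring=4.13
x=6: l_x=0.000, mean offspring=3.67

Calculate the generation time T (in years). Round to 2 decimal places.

2.43

lx·mx: 0, 0.7329, 1.33767, 0.82546, 0.41325, 0.18998, 0 → R0 = 3.49926
x·lx·mx: 0, 0.7329, 2.67534, 2.47638, 1.653, 0.9499, 0 → Σ = 8.48752
T = 8.48752 / 3.49926 = 2.425519… → 2.43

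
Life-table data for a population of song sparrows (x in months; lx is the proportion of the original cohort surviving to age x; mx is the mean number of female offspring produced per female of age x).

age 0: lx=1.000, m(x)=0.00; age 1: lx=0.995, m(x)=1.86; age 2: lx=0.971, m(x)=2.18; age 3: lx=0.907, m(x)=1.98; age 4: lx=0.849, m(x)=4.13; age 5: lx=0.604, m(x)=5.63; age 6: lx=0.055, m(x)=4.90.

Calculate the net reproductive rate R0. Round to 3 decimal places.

lx·mx by age: 0, 1.8507, 2.11678, 1.79586, 3.50637, 3.40052, 0.2695
R0 = Σ lx·mx = 12.93973 → 12.940

12.940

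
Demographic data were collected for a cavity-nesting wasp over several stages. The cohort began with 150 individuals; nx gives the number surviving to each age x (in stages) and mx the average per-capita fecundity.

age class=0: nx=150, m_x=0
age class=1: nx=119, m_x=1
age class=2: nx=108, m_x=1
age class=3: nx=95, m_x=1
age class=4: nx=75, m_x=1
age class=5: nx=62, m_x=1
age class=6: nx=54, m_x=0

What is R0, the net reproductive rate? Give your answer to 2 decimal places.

3.06

lx = nx/n0 = nx/150: 1, 0.79333…, 0.72, 0.63333…, 0.5, 0.41333…, 0.36
lx·mx by age: 0, 0.793333…, 0.72, 0.633333…, 0.5, 0.413333…, 0
R0 = Σ lx·mx = 3.06… → 3.06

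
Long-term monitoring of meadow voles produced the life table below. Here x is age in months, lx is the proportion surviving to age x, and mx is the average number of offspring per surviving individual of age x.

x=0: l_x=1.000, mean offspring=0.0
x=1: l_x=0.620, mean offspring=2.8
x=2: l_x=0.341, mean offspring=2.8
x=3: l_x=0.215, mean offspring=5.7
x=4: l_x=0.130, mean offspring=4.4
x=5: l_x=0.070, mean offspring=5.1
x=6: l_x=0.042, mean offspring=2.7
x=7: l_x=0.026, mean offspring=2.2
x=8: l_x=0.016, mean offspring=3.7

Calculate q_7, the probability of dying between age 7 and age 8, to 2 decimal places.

q_7 = (l_7 − l_8) / l_7 = (0.026 − 0.016) / 0.026
     = 0.01 / 0.026 = 0.384615… → 0.38

0.38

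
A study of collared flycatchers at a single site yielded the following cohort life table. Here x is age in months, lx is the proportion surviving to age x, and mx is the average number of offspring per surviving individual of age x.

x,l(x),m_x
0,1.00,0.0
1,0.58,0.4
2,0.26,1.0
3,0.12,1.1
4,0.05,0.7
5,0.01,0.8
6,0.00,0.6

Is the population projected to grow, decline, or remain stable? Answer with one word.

declining

R0 = Σ lx·mx = 0 + 0.232 + 0.26 + 0.132 + 0.035 + 0.008 + 0 = 0.667
R0 < 1, so the population is declining.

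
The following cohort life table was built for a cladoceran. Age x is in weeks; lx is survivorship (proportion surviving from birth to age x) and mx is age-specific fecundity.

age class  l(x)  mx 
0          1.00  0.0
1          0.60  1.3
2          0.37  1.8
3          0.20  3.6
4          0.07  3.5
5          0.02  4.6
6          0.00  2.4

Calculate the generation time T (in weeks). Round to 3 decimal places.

2.282

lx·mx: 0, 0.78, 0.666, 0.72, 0.245, 0.092, 0 → R0 = 2.503
x·lx·mx: 0, 0.78, 1.332, 2.16, 0.98, 0.46, 0 → Σ = 5.712
T = 5.712 / 2.503 = 2.282062… → 2.282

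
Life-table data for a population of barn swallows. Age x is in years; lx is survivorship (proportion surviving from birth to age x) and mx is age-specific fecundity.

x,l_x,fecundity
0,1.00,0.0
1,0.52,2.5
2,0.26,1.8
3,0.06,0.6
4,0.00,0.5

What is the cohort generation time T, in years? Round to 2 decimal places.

1.30

lx·mx: 0, 1.3, 0.468, 0.036, 0 → R0 = 1.804
x·lx·mx: 0, 1.3, 0.936, 0.108, 0 → Σ = 2.344
T = 2.344 / 1.804 = 1.299335… → 1.30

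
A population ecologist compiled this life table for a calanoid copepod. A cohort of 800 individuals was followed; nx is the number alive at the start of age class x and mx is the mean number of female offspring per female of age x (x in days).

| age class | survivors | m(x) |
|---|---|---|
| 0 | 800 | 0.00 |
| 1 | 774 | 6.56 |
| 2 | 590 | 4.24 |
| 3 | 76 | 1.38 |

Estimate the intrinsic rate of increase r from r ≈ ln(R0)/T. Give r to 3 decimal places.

lx = nx/n0 = nx/800: 1, 0.9675, 0.7375, 0.095
R0 = Σ lx·mx = 0 + 6.3468… + 3.127… + 0.1311 = 9.6049
Σ x·lx·mx = 12.9941; T = 12.9941/9.6049 = 1.35286…
r ≈ ln(R0)/T = ln(9.6049)/1.35286… = 1.67221… → 1.672

1.672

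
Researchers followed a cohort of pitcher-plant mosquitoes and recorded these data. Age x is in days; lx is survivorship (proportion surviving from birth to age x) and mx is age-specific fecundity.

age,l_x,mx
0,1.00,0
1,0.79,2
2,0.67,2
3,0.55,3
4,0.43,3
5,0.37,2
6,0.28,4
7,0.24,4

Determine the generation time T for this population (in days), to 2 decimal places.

lx·mx: 0, 1.58, 1.34, 1.65, 1.29, 0.74, 1.12, 0.96 → R0 = 8.68
x·lx·mx: 0, 1.58, 2.68, 4.95, 5.16, 3.7, 6.72, 6.72 → Σ = 31.51
T = 31.51 / 8.68 = 3.630184… → 3.63

3.63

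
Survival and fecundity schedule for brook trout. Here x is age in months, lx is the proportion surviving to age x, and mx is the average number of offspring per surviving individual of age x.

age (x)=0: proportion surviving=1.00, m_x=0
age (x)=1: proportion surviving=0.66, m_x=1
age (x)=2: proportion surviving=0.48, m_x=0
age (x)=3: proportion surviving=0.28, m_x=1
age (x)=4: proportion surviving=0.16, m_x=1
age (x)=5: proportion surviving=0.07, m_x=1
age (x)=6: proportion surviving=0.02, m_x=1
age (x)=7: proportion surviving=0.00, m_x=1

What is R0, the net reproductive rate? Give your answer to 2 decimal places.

lx·mx by age: 0, 0.66, 0, 0.28, 0.16, 0.07, 0.02, 0
R0 = Σ lx·mx = 1.19 → 1.19

1.19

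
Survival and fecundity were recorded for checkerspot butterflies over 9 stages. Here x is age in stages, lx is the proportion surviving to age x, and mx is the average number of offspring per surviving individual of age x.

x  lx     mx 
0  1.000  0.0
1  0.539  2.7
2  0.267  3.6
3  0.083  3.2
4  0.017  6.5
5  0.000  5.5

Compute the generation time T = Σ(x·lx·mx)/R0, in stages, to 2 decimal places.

lx·mx: 0, 1.4553, 0.9612, 0.2656, 0.1105, 0 → R0 = 2.7926
x·lx·mx: 0, 1.4553, 1.9224, 0.7968, 0.442, 0 → Σ = 4.6165
T = 4.6165 / 2.7926 = 1.653119… → 1.65

1.65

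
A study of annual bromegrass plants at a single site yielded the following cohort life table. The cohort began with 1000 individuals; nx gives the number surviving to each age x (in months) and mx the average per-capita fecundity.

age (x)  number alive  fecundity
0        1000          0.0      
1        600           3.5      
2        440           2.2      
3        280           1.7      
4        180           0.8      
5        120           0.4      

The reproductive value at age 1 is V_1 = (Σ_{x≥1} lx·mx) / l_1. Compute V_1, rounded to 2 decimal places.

6.23

lx = nx/n0 = nx/1000: 1, 0.6, 0.44, 0.28, 0.18, 0.12
lx·mx for x ≥ 1: 2.1, 0.968, 0.476, 0.144, 0.048 → sum = 3.736
V_1 = 3.736 / l_1 = 3.736 / 0.6 = 6.226667… → 6.23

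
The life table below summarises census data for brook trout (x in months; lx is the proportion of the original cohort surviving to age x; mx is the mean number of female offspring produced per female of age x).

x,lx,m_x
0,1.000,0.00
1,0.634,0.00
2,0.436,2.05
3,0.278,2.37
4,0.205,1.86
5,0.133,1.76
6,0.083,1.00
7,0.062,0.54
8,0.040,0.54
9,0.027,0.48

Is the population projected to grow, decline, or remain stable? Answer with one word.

growing

R0 = Σ lx·mx = 0 + 0 + 0.8938 + 0.65886 + 0.3813 + 0.23408 + 0.083 + 0.03348 + 0.0216 + 0.01296 = 2.31908
R0 > 1, so the population is growing.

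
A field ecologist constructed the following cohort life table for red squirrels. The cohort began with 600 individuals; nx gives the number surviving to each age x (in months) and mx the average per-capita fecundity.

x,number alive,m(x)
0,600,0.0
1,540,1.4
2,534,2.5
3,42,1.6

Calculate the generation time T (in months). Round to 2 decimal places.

1.68

lx = nx/n0 = nx/600: 1, 0.9, 0.89, 0.07
lx·mx: 0, 1.26, 2.225, 0.112 → R0 = 3.597
x·lx·mx: 0, 1.26, 4.45, 0.336 → Σ = 6.046
T = 6.046 / 3.597 = 1.680845… → 1.68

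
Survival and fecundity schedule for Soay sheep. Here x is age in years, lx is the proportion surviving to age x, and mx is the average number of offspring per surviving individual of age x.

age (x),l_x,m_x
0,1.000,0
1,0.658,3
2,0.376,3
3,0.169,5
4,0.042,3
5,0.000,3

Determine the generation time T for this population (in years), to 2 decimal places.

lx·mx: 0, 1.974, 1.128, 0.845, 0.126, 0 → R0 = 4.073
x·lx·mx: 0, 1.974, 2.256, 2.535, 0.504, 0 → Σ = 7.269
T = 7.269 / 4.073 = 1.78468… → 1.78

1.78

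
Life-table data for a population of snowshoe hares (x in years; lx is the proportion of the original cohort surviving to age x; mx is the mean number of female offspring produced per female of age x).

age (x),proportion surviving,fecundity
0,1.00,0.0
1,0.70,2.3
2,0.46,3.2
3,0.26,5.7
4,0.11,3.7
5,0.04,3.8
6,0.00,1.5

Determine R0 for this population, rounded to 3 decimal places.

lx·mx by age: 0, 1.61, 1.472, 1.482, 0.407, 0.152, 0
R0 = Σ lx·mx = 5.123 → 5.123

5.123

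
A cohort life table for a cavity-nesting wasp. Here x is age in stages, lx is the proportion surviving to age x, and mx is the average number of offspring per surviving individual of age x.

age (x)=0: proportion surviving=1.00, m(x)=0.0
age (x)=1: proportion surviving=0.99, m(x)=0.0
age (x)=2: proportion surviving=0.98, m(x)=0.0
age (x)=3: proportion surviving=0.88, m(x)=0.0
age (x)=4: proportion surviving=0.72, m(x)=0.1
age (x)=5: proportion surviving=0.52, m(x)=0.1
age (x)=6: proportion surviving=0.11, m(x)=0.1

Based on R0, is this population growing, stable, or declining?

R0 = Σ lx·mx = 0 + 0 + 0 + 0 + 0.072 + 0.052 + 0.011 = 0.135
R0 < 1, so the population is declining.

declining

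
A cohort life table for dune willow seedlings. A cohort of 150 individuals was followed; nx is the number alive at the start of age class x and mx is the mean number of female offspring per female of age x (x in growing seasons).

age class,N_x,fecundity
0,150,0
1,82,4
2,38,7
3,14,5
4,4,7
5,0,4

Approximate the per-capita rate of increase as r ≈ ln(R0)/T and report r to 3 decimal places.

lx = nx/n0 = nx/150: 1, 0.54667…, 0.25333…, 0.09333…, 0.02667…, 0
R0 = Σ lx·mx = 0 + 2.18667… + 1.77333… + 0.46667… + 0.18667… + 0 = 4.613333…
Σ x·lx·mx = 7.88…; T = 7.88…/4.613333… = 1.70809…
r ≈ ln(R0)/T = ln(4.613333…)/1.70809… = 0.89512… → 0.895

0.895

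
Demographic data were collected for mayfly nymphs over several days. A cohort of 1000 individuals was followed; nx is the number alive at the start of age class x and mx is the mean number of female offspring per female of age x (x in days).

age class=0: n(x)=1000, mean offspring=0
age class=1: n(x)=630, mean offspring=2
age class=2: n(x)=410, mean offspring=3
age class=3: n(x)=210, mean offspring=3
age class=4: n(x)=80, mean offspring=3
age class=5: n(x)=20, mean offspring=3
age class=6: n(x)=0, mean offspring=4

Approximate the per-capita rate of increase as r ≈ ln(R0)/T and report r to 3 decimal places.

0.612

lx = nx/n0 = nx/1000: 1, 0.63, 0.41, 0.21, 0.08, 0.02, 0
R0 = Σ lx·mx = 0 + 1.26 + 1.23 + 0.63 + 0.24 + 0.06 + 0 = 3.42
Σ x·lx·mx = 6.87; T = 6.87/3.42 = 2.00877…
r ≈ ln(R0)/T = ln(3.42)/2.00877… = 0.61214… → 0.612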